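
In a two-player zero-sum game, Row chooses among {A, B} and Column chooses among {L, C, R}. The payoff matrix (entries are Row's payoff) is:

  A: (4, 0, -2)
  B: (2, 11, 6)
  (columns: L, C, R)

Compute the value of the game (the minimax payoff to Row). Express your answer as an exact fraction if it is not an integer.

14/5

Row minima: A → -2, B → 2; maximin = 2.
Column maxima: L → 4, C → 11, R → 6; minimax = 4.
2 ≠ 4, so there is no saddle point; optimal play is mixed.
C is strictly dominated by R (it gives Row strictly more in every row), so Column never plays it.
On the remaining 2×2 (A, B vs L, R):
Let Row play A with probability p. Expected payoff against L: 4p + 2(1−p) = 2p + 2; against R: (-2)p + 6(1−p) = −8p + 6.
Setting these equal: 2p + 2 = −8p + 6 ⇒ 10p = 4 ⇒ p = 2/5, and the value is (2)·(2/5) + 2 = 14/5.
For Column: with q = P(L), equating A's and B's payoffs gives 6q − 2 = −4q + 6 ⇒ q = 4/5.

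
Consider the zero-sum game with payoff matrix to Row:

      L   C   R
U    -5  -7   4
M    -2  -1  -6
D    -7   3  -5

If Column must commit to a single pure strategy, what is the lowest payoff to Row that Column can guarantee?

-2

Column maxima: L → -2, C → 3, R → 4.
The smallest of these is -2.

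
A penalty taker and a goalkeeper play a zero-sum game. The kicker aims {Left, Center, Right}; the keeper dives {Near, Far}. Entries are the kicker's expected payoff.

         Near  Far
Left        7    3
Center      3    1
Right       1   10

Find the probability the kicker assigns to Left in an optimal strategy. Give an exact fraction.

9/13

Row minima: Left → 3, Center → 1, Right → 1; maximin = 3.
Column maxima: Near → 7, Far → 10; minimax = 7.
3 ≠ 7, so there is no saddle point; optimal play is mixed.
Center is strictly dominated by Left, so the kicker never plays it.
On the remaining 2×2 (Left, Right vs Near, Far):
Let the kicker play Left with probability p. Expected payoff against Near: 7p + 1(1−p) = 6p + 1; against Far: 3p + 10(1−p) = −7p + 10.
Setting these equal: 6p + 1 = −7p + 10 ⇒ 13p = 9 ⇒ p = 9/13, and the value is (6)·(9/13) + 1 = 67/13.
For the keeper: with q = P(Near), equating Left's and Right's payoffs gives 4q + 3 = −9q + 10 ⇒ q = 7/13.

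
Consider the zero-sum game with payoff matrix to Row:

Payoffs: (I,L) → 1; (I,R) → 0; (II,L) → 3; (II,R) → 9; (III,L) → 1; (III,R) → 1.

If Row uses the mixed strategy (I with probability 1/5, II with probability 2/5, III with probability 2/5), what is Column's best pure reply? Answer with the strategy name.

L

If Column plays L, Row's expected payoff is (1/5)·1 + (2/5)·3 + (2/5)·1 = 9/5.
If Column plays R, Row's expected payoff is (1/5)·0 + (2/5)·9 + (2/5)·1 = 4.
Column minimizes Row's payoff; the smallest is 9/5, so the best response is L.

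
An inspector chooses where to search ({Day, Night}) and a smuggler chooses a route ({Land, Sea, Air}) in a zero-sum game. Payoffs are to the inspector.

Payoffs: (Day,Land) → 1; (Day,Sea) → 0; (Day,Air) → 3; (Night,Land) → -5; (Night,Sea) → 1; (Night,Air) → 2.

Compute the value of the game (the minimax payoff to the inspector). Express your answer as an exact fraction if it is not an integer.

Row minima: Day → 0, Night → -5; maximin = 0.
Column maxima: Land → 1, Sea → 1, Air → 3; minimax = 1.
0 ≠ 1, so there is no saddle point; optimal play is mixed.
Air is strictly dominated by Land (it gives the inspector strictly more in every row), so the smuggler never plays it.
On the remaining 2×2 (Day, Night vs Land, Sea):
Let the inspector play Day with probability p. Expected payoff against Land: 1p + (-5)(1−p) = 6p − 5; against Sea: 0p + 1(1−p) = −p + 1.
Setting these equal: 6p − 5 = −p + 1 ⇒ 7p = 6 ⇒ p = 6/7, and the value is (6)·(6/7) − 5 = 1/7.
For the smuggler: with q = P(Land), equating Day's and Night's payoffs gives q = −6q + 1 ⇒ q = 1/7.

1/7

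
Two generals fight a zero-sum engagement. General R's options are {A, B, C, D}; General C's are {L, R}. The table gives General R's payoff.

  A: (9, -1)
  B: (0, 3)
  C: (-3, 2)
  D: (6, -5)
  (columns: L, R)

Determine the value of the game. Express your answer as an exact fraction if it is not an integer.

27/13

Row minima: A → -1, B → 0, C → -3, D → -5; maximin = 0.
Column maxima: L → 9, R → 3; minimax = 3.
0 ≠ 3, so there is no saddle point; optimal play is mixed.
C is strictly dominated by B, so General R never plays it.
D is strictly dominated by A, so General R never plays it.
On the remaining 2×2 (A, B vs L, R):
Let General R play A with probability p. Expected payoff against L: 9p + 0(1−p) = 9p; against R: (-1)p + 3(1−p) = −4p + 3.
Setting these equal: 9p = −4p + 3 ⇒ 13p = 3 ⇒ p = 3/13, and the value is (9)·(3/13) = 27/13.
For General C: with q = P(L), equating A's and B's payoffs gives 10q − 1 = −3q + 3 ⇒ q = 4/13.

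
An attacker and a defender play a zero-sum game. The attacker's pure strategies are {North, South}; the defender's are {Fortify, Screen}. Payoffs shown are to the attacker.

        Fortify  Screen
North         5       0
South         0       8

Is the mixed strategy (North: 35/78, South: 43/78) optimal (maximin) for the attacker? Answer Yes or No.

Against Fortify this mix gives (35/78)·5 + (43/78)·0 = 175/78.
Against Screen this mix gives (35/78)·0 + (43/78)·8 = 172/39.
The defender will play Fortify, holding the attacker to 175/78. Shifting weight toward the row that does better against Fortify would raise this floor (the equalizing mix achieves 40/13 against both Fortify and Screen), so the proposed strategy is not optimal.

No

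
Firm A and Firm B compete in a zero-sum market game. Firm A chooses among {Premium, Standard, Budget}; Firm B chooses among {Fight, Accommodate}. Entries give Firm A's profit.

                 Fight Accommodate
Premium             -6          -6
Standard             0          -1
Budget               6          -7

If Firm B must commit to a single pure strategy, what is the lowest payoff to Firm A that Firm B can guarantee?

-1

Column maxima: Fight → 6, Accommodate → -1.
The smallest of these is -1.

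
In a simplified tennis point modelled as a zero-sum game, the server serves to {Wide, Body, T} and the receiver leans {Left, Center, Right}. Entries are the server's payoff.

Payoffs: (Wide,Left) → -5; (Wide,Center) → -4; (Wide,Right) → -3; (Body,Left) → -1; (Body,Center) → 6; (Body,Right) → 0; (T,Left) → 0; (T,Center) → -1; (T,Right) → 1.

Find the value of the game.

-1/8

Row minima: Wide → -5, Body → -1, T → -1; maximin = -1.
Column maxima: Left → 0, Center → 6, Right → 1; minimax = 0.
-1 ≠ 0, so there is no saddle point; optimal play is mixed.
Wide is strictly dominated by Body, so the server never plays it.
Right is strictly dominated by Left (it gives the server strictly more in every row), so the receiver never plays it.
On the remaining 2×2 (Body, T vs Left, Center):
Let the server play Body with probability p. Expected payoff against Left: (-1)p + 0(1−p) = −p; against Center: 6p + (-1)(1−p) = 7p − 1.
Setting these equal: −p = 7p − 1 ⇒ −8p = -1 ⇒ p = 1/8, and the value is (-1)·(1/8) = -1/8.
For the receiver: with q = P(Left), equating Body's and T's payoffs gives −7q + 6 = q − 1 ⇒ q = 7/8.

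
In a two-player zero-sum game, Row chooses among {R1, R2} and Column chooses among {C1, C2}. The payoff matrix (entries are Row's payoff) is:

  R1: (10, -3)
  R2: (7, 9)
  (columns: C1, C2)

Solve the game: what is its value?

Row minima: R1 → -3, R2 → 7; maximin = 7.
Column maxima: C1 → 10, C2 → 9; minimax = 9.
7 ≠ 9, so there is no saddle point; optimal play is mixed.
Let Row play R1 with probability p. Expected payoff against C1: 10p + 7(1−p) = 3p + 7; against C2: (-3)p + 9(1−p) = −12p + 9.
Setting these equal: 3p + 7 = −12p + 9 ⇒ 15p = 2 ⇒ p = 2/15, and the value is (3)·(2/15) + 7 = 37/5.
For Column: with q = P(C1), equating R1's and R2's payoffs gives 13q − 3 = −2q + 9 ⇒ q = 4/5.

37/5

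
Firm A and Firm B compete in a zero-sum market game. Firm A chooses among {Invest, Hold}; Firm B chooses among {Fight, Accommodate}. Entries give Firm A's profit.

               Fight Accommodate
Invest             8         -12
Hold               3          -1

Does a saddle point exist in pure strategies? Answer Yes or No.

Row minima: Invest → -12, Hold → -1; maximin = -1.
Column maxima: Fight → 8, Accommodate → -1; minimax = -1.
maximin = minimax = -1, so a saddle point exists.

Yes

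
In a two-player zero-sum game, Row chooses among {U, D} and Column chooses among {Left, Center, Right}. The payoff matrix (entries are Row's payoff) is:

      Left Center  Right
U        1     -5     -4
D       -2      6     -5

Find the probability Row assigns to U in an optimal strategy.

Row minima: U → -5, D → -5; maximin = -5.
Column maxima: Left → 1, Center → 6, Right → -4; minimax = -4.
-5 ≠ -4, so there is no saddle point; optimal play is mixed.
Left is strictly dominated by Right (it gives Row strictly more in every row), so Column never plays it.
On the remaining 2×2 (U, D vs Center, Right):
Let Row play U with probability p. Expected payoff against Center: (-5)p + 6(1−p) = −11p + 6; against Right: (-4)p + (-5)(1−p) = p − 5.
Setting these equal: −11p + 6 = p − 5 ⇒ −12p = -11 ⇒ p = 11/12, and the value is (-11)·(11/12) + 6 = -49/12.
For Column: with q = P(Center), equating U's and D's payoffs gives −q − 4 = 11q − 5 ⇒ q = 1/12.

11/12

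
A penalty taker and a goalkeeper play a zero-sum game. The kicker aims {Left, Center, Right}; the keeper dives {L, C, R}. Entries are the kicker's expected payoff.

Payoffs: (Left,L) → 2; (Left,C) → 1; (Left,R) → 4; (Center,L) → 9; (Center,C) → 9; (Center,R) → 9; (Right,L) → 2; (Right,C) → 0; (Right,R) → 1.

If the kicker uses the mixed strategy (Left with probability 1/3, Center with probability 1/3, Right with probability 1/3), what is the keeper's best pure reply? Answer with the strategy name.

If the keeper plays L, the kicker's expected payoff is (1/3)·2 + (1/3)·9 + (1/3)·2 = 13/3.
If the keeper plays C, the kicker's expected payoff is (1/3)·1 + (1/3)·9 + (1/3)·0 = 10/3.
If the keeper plays R, the kicker's expected payoff is (1/3)·4 + (1/3)·9 + (1/3)·1 = 14/3.
The keeper minimizes the kicker's payoff; the smallest is 10/3, so the best response is C.

C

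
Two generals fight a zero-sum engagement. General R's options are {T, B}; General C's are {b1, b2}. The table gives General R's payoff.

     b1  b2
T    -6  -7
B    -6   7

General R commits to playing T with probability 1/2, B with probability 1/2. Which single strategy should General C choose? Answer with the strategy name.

If General C plays b1, General R's expected payoff is (1/2)·(-6) + (1/2)·(-6) = -6.
If General C plays b2, General R's expected payoff is (1/2)·(-7) + (1/2)·7 = 0.
General C minimizes General R's payoff; the smallest is -6, so the best response is b1.

b1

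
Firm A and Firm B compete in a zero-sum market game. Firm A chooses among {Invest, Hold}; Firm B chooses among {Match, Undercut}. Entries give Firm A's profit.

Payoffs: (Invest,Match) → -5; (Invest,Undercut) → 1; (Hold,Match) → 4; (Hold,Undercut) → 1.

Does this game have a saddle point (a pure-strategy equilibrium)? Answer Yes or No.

Row minima: Invest → -5, Hold → 1; maximin = 1.
Column maxima: Match → 4, Undercut → 1; minimax = 1.
maximin = minimax = 1, so a saddle point exists.

Yes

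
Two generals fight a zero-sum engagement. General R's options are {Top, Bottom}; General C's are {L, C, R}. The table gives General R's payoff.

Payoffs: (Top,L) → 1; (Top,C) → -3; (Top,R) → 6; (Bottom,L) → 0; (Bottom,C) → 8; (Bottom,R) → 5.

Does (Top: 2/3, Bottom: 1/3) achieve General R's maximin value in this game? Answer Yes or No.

Against L this mix gives (2/3)·1 + (1/3)·0 = 2/3.
Against C this mix gives (2/3)·(-3) + (1/3)·8 = 2/3.
Against R this mix gives (2/3)·6 + (1/3)·5 = 17/3.
All of General C's active replies (L, C) yield 2/3, and no column does worse for General R. The mix makes General C indifferent and guarantees 2/3, so it is optimal.

Yes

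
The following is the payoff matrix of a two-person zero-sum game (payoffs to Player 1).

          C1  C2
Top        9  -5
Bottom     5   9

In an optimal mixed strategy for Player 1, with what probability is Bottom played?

Row minima: Top → -5, Bottom → 5; maximin = 5.
Column maxima: C1 → 9, C2 → 9; minimax = 9.
5 ≠ 9, so there is no saddle point; optimal play is mixed.
Let Player 1 play Top with probability p. Expected payoff against C1: 9p + 5(1−p) = 4p + 5; against C2: (-5)p + 9(1−p) = −14p + 9.
Setting these equal: 4p + 5 = −14p + 9 ⇒ 18p = 4 ⇒ p = 2/9, and the value is (4)·(2/9) + 5 = 53/9.
For Player 2: with q = P(C1), equating Top's and Bottom's payoffs gives 14q − 5 = −4q + 9 ⇒ q = 7/9.

7/9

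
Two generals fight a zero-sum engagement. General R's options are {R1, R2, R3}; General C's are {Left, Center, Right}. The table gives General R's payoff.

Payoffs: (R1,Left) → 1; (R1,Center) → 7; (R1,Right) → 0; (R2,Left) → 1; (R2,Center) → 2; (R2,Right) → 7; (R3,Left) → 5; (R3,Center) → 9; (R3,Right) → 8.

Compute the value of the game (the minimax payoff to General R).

Row minima: R1 → 0, R2 → 1, R3 → 5; maximin = 5.
Column maxima: Left → 5, Center → 9, Right → 8; minimax = 5.
Since maximin = minimax = 5, there is a saddle point and the value is 5.

5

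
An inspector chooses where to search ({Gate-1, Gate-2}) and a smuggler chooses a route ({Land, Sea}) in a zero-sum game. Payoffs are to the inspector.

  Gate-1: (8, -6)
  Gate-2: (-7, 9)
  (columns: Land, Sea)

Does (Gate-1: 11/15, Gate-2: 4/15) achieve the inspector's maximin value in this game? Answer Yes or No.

No

Against Land this mix gives (11/15)·8 + (4/15)·(-7) = 4.
Against Sea this mix gives (11/15)·(-6) + (4/15)·9 = -2.
The smuggler will play Sea, holding the inspector to -2. Shifting weight toward the row that does better against Sea would raise this floor (the equalizing mix achieves 1 against both Sea and Land), so the proposed strategy is not optimal.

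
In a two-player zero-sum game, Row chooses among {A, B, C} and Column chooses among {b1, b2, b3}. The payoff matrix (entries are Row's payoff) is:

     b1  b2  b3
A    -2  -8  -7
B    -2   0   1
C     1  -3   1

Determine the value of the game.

Row minima: A → -8, B → -2, C → -3; maximin = -2.
Column maxima: b1 → 1, b2 → 0, b3 → 1; minimax = 0.
-2 ≠ 0, so there is no saddle point; optimal play is mixed.
A is strictly dominated by C, so Row never plays it.
b3 is strictly dominated by b2 (it gives Row strictly more in every row), so Column never plays it.
On the remaining 2×2 (B, C vs b1, b2):
Let Row play B with probability p. Expected payoff against b1: (-2)p + 1(1−p) = −3p + 1; against b2: 0p + (-3)(1−p) = 3p − 3.
Setting these equal: −3p + 1 = 3p − 3 ⇒ −6p = -4 ⇒ p = 2/3, and the value is (-3)·(2/3) + 1 = -1.
For Column: with q = P(b1), equating B's and C's payoffs gives −2q = 4q − 3 ⇒ q = 1/2.

-1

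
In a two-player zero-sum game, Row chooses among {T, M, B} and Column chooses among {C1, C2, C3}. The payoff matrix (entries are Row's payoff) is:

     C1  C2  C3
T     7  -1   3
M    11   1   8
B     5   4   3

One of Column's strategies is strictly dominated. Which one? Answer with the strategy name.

C1

C2 holds Row's payoff strictly below C1 in every row: -1 < 7, 1 < 11, 4 < 5.
So C1 is strictly dominated for Column.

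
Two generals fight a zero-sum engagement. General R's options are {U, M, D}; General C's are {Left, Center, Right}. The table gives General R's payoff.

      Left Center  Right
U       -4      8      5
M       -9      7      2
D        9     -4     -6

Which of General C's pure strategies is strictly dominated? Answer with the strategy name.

Center

Right holds General R's payoff strictly below Center in every row: 5 < 8, 2 < 7, -6 < -4.
So Center is strictly dominated for General C.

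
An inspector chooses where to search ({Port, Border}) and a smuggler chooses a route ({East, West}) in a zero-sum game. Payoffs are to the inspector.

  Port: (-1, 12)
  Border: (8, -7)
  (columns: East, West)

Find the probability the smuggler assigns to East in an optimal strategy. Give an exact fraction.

Row minima: Port → -1, Border → -7; maximin = -1.
Column maxima: East → 8, West → 12; minimax = 8.
-1 ≠ 8, so there is no saddle point; optimal play is mixed.
Let the inspector play Port with probability p. Expected payoff against East: (-1)p + 8(1−p) = −9p + 8; against West: 12p + (-7)(1−p) = 19p − 7.
Setting these equal: −9p + 8 = 19p − 7 ⇒ −28p = -15 ⇒ p = 15/28, and the value is (-9)·(15/28) + 8 = 89/28.
For the smuggler: with q = P(East), equating Port's and Border's payoffs gives −13q + 12 = 15q − 7 ⇒ q = 19/28.

19/28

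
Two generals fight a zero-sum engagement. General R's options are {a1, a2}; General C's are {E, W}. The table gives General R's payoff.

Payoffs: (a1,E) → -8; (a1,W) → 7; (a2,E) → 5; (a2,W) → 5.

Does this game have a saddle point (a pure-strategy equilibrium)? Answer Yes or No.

Yes

Row minima: a1 → -8, a2 → 5; maximin = 5.
Column maxima: E → 5, W → 7; minimax = 5.
maximin = minimax = 5, so a saddle point exists.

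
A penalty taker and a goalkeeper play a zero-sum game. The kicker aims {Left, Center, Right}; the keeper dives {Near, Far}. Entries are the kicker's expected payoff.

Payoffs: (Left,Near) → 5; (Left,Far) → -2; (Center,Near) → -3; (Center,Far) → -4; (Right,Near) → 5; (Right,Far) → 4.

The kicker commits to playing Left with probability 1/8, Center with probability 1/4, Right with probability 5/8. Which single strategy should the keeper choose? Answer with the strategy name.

If the keeper plays Near, the kicker's expected payoff is (1/8)·5 + (1/4)·(-3) + (5/8)·5 = 3.
If the keeper plays Far, the kicker's expected payoff is (1/8)·(-2) + (1/4)·(-4) + (5/8)·4 = 5/4.
The keeper minimizes the kicker's payoff; the smallest is 5/4, so the best response is Far.

Far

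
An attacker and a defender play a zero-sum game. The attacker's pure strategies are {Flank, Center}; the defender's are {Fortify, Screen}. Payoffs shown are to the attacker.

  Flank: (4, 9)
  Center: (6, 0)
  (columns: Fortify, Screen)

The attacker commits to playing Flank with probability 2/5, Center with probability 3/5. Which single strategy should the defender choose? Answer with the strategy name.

If the defender plays Fortify, the attacker's expected payoff is (2/5)·4 + (3/5)·6 = 26/5.
If the defender plays Screen, the attacker's expected payoff is (2/5)·9 + (3/5)·0 = 18/5.
The defender minimizes the attacker's payoff; the smallest is 18/5, so the best response is Screen.

Screen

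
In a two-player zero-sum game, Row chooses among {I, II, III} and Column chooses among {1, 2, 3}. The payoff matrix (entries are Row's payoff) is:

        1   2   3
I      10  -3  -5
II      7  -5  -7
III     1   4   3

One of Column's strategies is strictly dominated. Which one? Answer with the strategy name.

2

3 holds Row's payoff strictly below 2 in every row: -5 < -3, -7 < -5, 3 < 4.
So 2 is strictly dominated for Column.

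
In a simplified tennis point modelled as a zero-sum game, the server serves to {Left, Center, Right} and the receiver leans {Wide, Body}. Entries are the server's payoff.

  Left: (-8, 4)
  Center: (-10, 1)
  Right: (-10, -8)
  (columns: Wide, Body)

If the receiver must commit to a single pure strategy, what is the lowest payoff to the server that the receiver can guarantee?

-8

Column maxima: Wide → -8, Body → 4.
The smallest of these is -8.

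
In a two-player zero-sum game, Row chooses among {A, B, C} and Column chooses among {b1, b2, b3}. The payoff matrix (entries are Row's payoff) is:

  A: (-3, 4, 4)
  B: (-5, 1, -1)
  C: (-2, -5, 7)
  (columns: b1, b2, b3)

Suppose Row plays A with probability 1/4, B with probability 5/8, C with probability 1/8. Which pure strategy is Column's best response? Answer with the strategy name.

b1

If Column plays b1, Row's expected payoff is (1/4)·(-3) + (5/8)·(-5) + (1/8)·(-2) = -33/8.
If Column plays b2, Row's expected payoff is (1/4)·4 + (5/8)·1 + (1/8)·(-5) = 1.
If Column plays b3, Row's expected payoff is (1/4)·4 + (5/8)·(-1) + (1/8)·7 = 5/4.
Column minimizes Row's payoff; the smallest is -33/8, so the best response is b1.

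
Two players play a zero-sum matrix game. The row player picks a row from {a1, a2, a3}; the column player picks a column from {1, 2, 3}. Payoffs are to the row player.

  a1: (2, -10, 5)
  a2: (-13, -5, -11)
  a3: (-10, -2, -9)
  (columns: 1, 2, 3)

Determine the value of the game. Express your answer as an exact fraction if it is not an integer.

-26/5

Row minima: a1 → -10, a2 → -13, a3 → -10; maximin = -10.
Column maxima: 1 → 2, 2 → -2, 3 → 5; minimax = -2.
-10 ≠ -2, so there is no saddle point; optimal play is mixed.
a2 is strictly dominated by a3, so the row player never plays it.
3 is strictly dominated by 1 (it gives the row player strictly more in every row), so the column player never plays it.
On the remaining 2×2 (a1, a3 vs 1, 2):
Let the row player play a1 with probability p. Expected payoff against 1: 2p + (-10)(1−p) = 12p − 10; against 2: (-10)p + (-2)(1−p) = −8p − 2.
Setting these equal: 12p − 10 = −8p − 2 ⇒ 20p = 8 ⇒ p = 2/5, and the value is (12)·(2/5) − 10 = -26/5.
For the column player: with q = P(1), equating a1's and a3's payoffs gives 12q − 10 = −8q − 2 ⇒ q = 2/5.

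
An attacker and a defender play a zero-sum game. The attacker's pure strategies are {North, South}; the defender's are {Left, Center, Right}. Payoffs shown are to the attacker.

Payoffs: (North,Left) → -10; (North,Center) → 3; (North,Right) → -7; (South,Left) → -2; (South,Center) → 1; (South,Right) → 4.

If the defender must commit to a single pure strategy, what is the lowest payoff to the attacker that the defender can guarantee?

Column maxima: Left → -2, Center → 3, Right → 4.
The smallest of these is -2.

-2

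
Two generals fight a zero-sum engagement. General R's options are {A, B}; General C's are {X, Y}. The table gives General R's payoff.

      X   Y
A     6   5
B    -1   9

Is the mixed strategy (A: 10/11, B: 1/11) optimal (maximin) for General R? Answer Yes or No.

Against X this mix gives (10/11)·6 + (1/11)·(-1) = 59/11.
Against Y this mix gives (10/11)·5 + (1/11)·9 = 59/11.
All of General C's active replies (X, Y) yield 59/11, and no column does worse for General R. The mix makes General C indifferent and guarantees 59/11, so it is optimal.

Yes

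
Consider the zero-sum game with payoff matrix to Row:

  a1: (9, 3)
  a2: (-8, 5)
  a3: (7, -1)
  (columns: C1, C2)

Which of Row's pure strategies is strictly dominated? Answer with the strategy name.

a1 gives a strictly higher payoff than a3 against every column: 9 > 7, 3 > -1.
So a3 is strictly dominated and Row never plays it.

a3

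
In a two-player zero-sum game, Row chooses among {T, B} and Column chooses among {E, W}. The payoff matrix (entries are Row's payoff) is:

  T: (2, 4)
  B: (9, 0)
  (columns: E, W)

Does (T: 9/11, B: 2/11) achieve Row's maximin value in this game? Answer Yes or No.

Yes

Against E this mix gives (9/11)·2 + (2/11)·9 = 36/11.
Against W this mix gives (9/11)·4 + (2/11)·0 = 36/11.
All of Column's active replies (E, W) yield 36/11, and no column does worse for Row. The mix makes Column indifferent and guarantees 36/11, so it is optimal.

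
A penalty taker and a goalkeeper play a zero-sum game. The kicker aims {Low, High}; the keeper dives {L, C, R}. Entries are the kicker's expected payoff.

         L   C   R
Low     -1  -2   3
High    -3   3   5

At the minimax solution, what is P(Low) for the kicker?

Row minima: Low → -2, High → -3; maximin = -2.
Column maxima: L → -1, C → 3, R → 5; minimax = -1.
-2 ≠ -1, so there is no saddle point; optimal play is mixed.
R is strictly dominated by L (it gives the kicker strictly more in every row), so the keeper never plays it.
On the remaining 2×2 (Low, High vs L, C):
Let the kicker play Low with probability p. Expected payoff against L: (-1)p + (-3)(1−p) = 2p − 3; against C: (-2)p + 3(1−p) = −5p + 3.
Setting these equal: 2p − 3 = −5p + 3 ⇒ 7p = 6 ⇒ p = 6/7, and the value is (2)·(6/7) − 3 = -9/7.
For the keeper: with q = P(L), equating Low's and High's payoffs gives q − 2 = −6q + 3 ⇒ q = 5/7.

6/7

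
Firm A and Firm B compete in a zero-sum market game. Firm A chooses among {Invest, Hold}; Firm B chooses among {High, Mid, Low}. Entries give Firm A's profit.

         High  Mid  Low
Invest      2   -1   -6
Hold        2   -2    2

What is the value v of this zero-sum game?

-14/9

Row minima: Invest → -6, Hold → -2; maximin = -2.
Column maxima: High → 2, Mid → -1, Low → 2; minimax = -1.
-2 ≠ -1, so there is no saddle point; optimal play is mixed.
High is strictly dominated by Mid (it gives Firm A strictly more in every row), so Firm B never plays it.
On the remaining 2×2 (Invest, Hold vs Mid, Low):
Let Firm A play Invest with probability p. Expected payoff against Mid: (-1)p + (-2)(1−p) = p − 2; against Low: (-6)p + 2(1−p) = −8p + 2.
Setting these equal: p − 2 = −8p + 2 ⇒ 9p = 4 ⇒ p = 4/9, and the value is (1)·(4/9) − 2 = -14/9.
For Firm B: with q = P(Mid), equating Invest's and Hold's payoffs gives 5q − 6 = −4q + 2 ⇒ q = 8/9.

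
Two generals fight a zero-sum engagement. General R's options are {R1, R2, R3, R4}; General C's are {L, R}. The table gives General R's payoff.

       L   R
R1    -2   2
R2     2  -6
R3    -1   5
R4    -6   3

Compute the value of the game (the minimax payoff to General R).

Row minima: R1 → -2, R2 → -6, R3 → -1, R4 → -6; maximin = -1.
Column maxima: L → 2, R → 5; minimax = 2.
-1 ≠ 2, so there is no saddle point; optimal play is mixed.
R1 is strictly dominated by R3, so General R never plays it.
R4 is strictly dominated by R3, so General R never plays it.
On the remaining 2×2 (R2, R3 vs L, R):
Let General R play R2 with probability p. Expected payoff against L: 2p + (-1)(1−p) = 3p − 1; against R: (-6)p + 5(1−p) = −11p + 5.
Setting these equal: 3p − 1 = −11p + 5 ⇒ 14p = 6 ⇒ p = 3/7, and the value is (3)·(3/7) − 1 = 2/7.
For General C: with q = P(L), equating R2's and R3's payoffs gives 8q − 6 = −6q + 5 ⇒ q = 11/14.

2/7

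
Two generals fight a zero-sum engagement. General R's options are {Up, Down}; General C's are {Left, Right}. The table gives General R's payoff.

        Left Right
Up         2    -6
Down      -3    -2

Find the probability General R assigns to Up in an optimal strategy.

1/9

Row minima: Up → -6, Down → -3; maximin = -3.
Column maxima: Left → 2, Right → -2; minimax = -2.
-3 ≠ -2, so there is no saddle point; optimal play is mixed.
Let General R play Up with probability p. Expected payoff against Left: 2p + (-3)(1−p) = 5p − 3; against Right: (-6)p + (-2)(1−p) = −4p − 2.
Setting these equal: 5p − 3 = −4p − 2 ⇒ 9p = 1 ⇒ p = 1/9, and the value is (5)·(1/9) − 3 = -22/9.
For General C: with q = P(Left), equating Up's and Down's payoffs gives 8q − 6 = −q − 2 ⇒ q = 4/9.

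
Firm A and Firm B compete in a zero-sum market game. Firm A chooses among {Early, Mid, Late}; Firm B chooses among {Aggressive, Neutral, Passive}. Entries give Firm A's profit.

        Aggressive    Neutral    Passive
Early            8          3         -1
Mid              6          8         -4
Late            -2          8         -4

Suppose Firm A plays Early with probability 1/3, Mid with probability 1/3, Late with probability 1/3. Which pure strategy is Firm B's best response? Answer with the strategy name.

If Firm B plays Aggressive, Firm A's expected payoff is (1/3)·8 + (1/3)·6 + (1/3)·(-2) = 4.
If Firm B plays Neutral, Firm A's expected payoff is (1/3)·3 + (1/3)·8 + (1/3)·8 = 19/3.
If Firm B plays Passive, Firm A's expected payoff is (1/3)·(-1) + (1/3)·(-4) + (1/3)·(-4) = -3.
Firm B minimizes Firm A's payoff; the smallest is -3, so the best response is Passive.

Passive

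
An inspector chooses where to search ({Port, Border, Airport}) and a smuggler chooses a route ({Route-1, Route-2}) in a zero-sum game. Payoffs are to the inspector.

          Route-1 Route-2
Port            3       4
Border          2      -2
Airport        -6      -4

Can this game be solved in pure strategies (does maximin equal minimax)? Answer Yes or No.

Yes

Row minima: Port → 3, Border → -2, Airport → -6; maximin = 3.
Column maxima: Route-1 → 3, Route-2 → 4; minimax = 3.
maximin = minimax = 3, so a saddle point exists.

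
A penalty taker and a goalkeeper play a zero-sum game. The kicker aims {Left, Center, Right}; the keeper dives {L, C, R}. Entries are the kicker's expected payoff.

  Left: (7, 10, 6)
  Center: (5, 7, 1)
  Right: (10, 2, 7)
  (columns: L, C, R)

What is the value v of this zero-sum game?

Row minima: Left → 6, Center → 1, Right → 2; maximin = 6.
Column maxima: L → 10, C → 10, R → 7; minimax = 7.
6 ≠ 7, so there is no saddle point; optimal play is mixed.
Center is strictly dominated by Left, so the kicker never plays it.
L is strictly dominated by R (it gives the kicker strictly more in every row), so the keeper never plays it.
On the remaining 2×2 (Left, Right vs C, R):
Let the kicker play Left with probability p. Expected payoff against C: 10p + 2(1−p) = 8p + 2; against R: 6p + 7(1−p) = −p + 7.
Setting these equal: 8p + 2 = −p + 7 ⇒ 9p = 5 ⇒ p = 5/9, and the value is (8)·(5/9) + 2 = 58/9.
For the keeper: with q = P(C), equating Left's and Right's payoffs gives 4q + 6 = −5q + 7 ⇒ q = 1/9.

58/9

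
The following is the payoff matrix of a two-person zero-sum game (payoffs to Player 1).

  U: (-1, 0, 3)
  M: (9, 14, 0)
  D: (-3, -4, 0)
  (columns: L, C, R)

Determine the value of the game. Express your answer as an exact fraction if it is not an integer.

27/13

Row minima: U → -1, M → 0, D → -4; maximin = 0.
Column maxima: L → 9, C → 14, R → 3; minimax = 3.
0 ≠ 3, so there is no saddle point; optimal play is mixed.
D is strictly dominated by U, so Player 1 never plays it.
With D eliminated, C is strictly dominated by L (it gives Player 1 strictly more in every remaining row), so Player 2 never plays it.
On the remaining 2×2 (U, M vs L, R):
Let Player 1 play U with probability p. Expected payoff against L: (-1)p + 9(1−p) = −10p + 9; against R: 3p + 0(1−p) = 3p.
Setting these equal: −10p + 9 = 3p ⇒ −13p = -9 ⇒ p = 9/13, and the value is (-10)·(9/13) + 9 = 27/13.
For Player 2: with q = P(L), equating U's and M's payoffs gives −4q + 3 = 9q ⇒ q = 3/13.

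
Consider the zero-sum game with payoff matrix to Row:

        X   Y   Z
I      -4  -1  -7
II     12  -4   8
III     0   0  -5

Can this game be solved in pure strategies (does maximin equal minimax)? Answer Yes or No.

No

Row minima: I → -7, II → -4, III → -5; maximin = -4.
Column maxima: X → 12, Y → 0, Z → 8; minimax = 0.
-4 ≠ 0, so no pure-strategy equilibrium exists.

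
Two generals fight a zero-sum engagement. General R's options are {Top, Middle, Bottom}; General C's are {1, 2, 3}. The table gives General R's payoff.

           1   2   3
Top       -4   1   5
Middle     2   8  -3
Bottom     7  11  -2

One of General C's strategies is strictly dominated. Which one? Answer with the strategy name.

1 holds General R's payoff strictly below 2 in every row: -4 < 1, 2 < 8, 7 < 11.
So 2 is strictly dominated for General C.

2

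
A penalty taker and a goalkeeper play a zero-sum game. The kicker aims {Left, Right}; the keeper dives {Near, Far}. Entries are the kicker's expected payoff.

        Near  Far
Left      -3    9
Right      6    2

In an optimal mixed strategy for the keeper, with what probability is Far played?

9/16

Row minima: Left → -3, Right → 2; maximin = 2.
Column maxima: Near → 6, Far → 9; minimax = 6.
2 ≠ 6, so there is no saddle point; optimal play is mixed.
Let the kicker play Left with probability p. Expected payoff against Near: (-3)p + 6(1−p) = −9p + 6; against Far: 9p + 2(1−p) = 7p + 2.
Setting these equal: −9p + 6 = 7p + 2 ⇒ −16p = -4 ⇒ p = 1/4, and the value is (-9)·(1/4) + 6 = 15/4.
For the keeper: with q = P(Near), equating Left's and Right's payoffs gives −12q + 9 = 4q + 2 ⇒ q = 7/16.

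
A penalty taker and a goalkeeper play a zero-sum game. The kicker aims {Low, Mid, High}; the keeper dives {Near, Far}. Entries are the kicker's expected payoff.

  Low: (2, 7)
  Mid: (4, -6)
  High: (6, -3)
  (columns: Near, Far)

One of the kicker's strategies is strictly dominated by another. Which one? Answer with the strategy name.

Mid

High gives a strictly higher payoff than Mid against every column: 6 > 4, -3 > -6.
So Mid is strictly dominated and the kicker never plays it.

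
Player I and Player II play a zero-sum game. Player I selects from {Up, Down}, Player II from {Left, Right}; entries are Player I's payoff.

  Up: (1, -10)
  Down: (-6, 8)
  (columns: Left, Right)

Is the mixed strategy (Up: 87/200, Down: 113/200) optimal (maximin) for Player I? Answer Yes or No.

Against Left this mix gives (87/200)·1 + (113/200)·(-6) = -591/200.
Against Right this mix gives (87/200)·(-10) + (113/200)·8 = 17/100.
Player II will play Left, holding Player I to -591/200. Shifting weight toward the row that does better against Left would raise this floor (the equalizing mix achieves -52/25 against both Left and Right), so the proposed strategy is not optimal.

No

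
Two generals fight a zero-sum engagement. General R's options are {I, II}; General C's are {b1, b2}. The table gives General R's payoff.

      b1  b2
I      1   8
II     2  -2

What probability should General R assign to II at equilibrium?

Row minima: I → 1, II → -2; maximin = 1.
Column maxima: b1 → 2, b2 → 8; minimax = 2.
1 ≠ 2, so there is no saddle point; optimal play is mixed.
Let General R play I with probability p. Expected payoff against b1: 1p + 2(1−p) = −p + 2; against b2: 8p + (-2)(1−p) = 10p − 2.
Setting these equal: −p + 2 = 10p − 2 ⇒ −11p = -4 ⇒ p = 4/11, and the value is (-1)·(4/11) + 2 = 18/11.
For General C: with q = P(b1), equating I's and II's payoffs gives −7q + 8 = 4q − 2 ⇒ q = 10/11.

7/11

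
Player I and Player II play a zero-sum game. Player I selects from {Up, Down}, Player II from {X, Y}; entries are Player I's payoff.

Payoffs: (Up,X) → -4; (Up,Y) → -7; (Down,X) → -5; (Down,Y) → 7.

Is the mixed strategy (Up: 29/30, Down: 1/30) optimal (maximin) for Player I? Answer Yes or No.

Against X this mix gives (29/30)·(-4) + (1/30)·(-5) = -121/30.
Against Y this mix gives (29/30)·(-7) + (1/30)·7 = -98/15.
Player II will play Y, holding Player I to -98/15. Shifting weight toward the row that does better against Y would raise this floor (the equalizing mix achieves -21/5 against both Y and X), so the proposed strategy is not optimal.

No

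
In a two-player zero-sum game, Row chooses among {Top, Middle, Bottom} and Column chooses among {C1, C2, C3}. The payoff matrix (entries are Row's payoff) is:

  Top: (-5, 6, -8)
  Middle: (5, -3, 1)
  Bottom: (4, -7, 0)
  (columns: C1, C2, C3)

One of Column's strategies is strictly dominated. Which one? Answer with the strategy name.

C3 holds Row's payoff strictly below C1 in every row: -8 < -5, 1 < 5, 0 < 4.
So C1 is strictly dominated for Column.

C1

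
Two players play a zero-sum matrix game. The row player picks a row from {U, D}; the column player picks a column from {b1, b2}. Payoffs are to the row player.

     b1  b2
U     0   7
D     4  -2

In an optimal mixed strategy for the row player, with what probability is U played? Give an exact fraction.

Row minima: U → 0, D → -2; maximin = 0.
Column maxima: b1 → 4, b2 → 7; minimax = 4.
0 ≠ 4, so there is no saddle point; optimal play is mixed.
Let the row player play U with probability p. Expected payoff against b1: 0p + 4(1−p) = −4p + 4; against b2: 7p + (-2)(1−p) = 9p − 2.
Setting these equal: −4p + 4 = 9p − 2 ⇒ −13p = -6 ⇒ p = 6/13, and the value is (-4)·(6/13) + 4 = 28/13.
For the column player: with q = P(b1), equating U's and D's payoffs gives −7q + 7 = 6q − 2 ⇒ q = 9/13.

6/13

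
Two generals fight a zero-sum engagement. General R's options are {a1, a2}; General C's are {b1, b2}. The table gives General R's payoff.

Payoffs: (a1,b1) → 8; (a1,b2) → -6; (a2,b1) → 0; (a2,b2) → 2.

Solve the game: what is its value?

1

Row minima: a1 → -6, a2 → 0; maximin = 0.
Column maxima: b1 → 8, b2 → 2; minimax = 2.
0 ≠ 2, so there is no saddle point; optimal play is mixed.
Let General R play a1 with probability p. Expected payoff against b1: 8p + 0(1−p) = 8p; against b2: (-6)p + 2(1−p) = −8p + 2.
Setting these equal: 8p = −8p + 2 ⇒ 16p = 2 ⇒ p = 1/8, and the value is (8)·(1/8) = 1.
For General C: with q = P(b1), equating a1's and a2's payoffs gives 14q − 6 = −2q + 2 ⇒ q = 1/2.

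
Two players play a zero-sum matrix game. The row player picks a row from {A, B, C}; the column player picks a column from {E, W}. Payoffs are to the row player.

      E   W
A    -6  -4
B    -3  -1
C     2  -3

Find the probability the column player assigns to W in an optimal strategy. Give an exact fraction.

5/7

Row minima: A → -6, B → -3, C → -3; maximin = -3.
Column maxima: E → 2, W → -1; minimax = -1.
-3 ≠ -1, so there is no saddle point; optimal play is mixed.
A is strictly dominated by B, so the row player never plays it.
On the remaining 2×2 (B, C vs E, W):
Let the row player play B with probability p. Expected payoff against E: (-3)p + 2(1−p) = −5p + 2; against W: (-1)p + (-3)(1−p) = 2p − 3.
Setting these equal: −5p + 2 = 2p − 3 ⇒ −7p = -5 ⇒ p = 5/7, and the value is (-5)·(5/7) + 2 = -11/7.
For the column player: with q = P(E), equating B's and C's payoffs gives −2q − 1 = 5q − 3 ⇒ q = 2/7.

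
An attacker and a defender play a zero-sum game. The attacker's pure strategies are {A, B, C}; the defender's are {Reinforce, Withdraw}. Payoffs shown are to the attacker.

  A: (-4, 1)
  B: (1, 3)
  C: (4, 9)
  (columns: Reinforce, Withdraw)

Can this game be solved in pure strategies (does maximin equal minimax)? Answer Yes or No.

Yes

Row minima: A → -4, B → 1, C → 4; maximin = 4.
Column maxima: Reinforce → 4, Withdraw → 9; minimax = 4.
maximin = minimax = 4, so a saddle point exists.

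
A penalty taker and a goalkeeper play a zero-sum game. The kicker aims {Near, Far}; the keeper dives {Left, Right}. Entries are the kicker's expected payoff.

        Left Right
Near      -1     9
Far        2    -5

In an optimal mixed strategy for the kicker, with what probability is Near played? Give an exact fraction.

Row minima: Near → -1, Far → -5; maximin = -1.
Column maxima: Left → 2, Right → 9; minimax = 2.
-1 ≠ 2, so there is no saddle point; optimal play is mixed.
Let the kicker play Near with probability p. Expected payoff against Left: (-1)p + 2(1−p) = −3p + 2; against Right: 9p + (-5)(1−p) = 14p − 5.
Setting these equal: −3p + 2 = 14p − 5 ⇒ −17p = -7 ⇒ p = 7/17, and the value is (-3)·(7/17) + 2 = 13/17.
For the keeper: with q = P(Left), equating Near's and Far's payoffs gives −10q + 9 = 7q − 5 ⇒ q = 14/17.

7/17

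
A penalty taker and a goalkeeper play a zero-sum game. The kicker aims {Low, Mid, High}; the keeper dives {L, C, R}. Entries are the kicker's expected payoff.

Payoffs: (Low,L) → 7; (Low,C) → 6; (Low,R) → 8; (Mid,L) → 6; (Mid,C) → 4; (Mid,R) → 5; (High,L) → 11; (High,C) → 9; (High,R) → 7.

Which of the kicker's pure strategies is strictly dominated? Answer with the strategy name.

Low gives a strictly higher payoff than Mid against every column: 7 > 6, 6 > 4, 8 > 5.
So Mid is strictly dominated and the kicker never plays it.

Mid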